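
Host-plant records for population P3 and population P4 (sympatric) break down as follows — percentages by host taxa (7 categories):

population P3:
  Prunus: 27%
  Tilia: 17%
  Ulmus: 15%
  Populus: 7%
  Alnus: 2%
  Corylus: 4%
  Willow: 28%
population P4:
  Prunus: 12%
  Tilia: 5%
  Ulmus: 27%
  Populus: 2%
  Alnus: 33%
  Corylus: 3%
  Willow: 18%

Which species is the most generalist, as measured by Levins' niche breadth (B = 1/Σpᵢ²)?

Convert percentages to proportions (divide by 100).
Σp_P3ᵢ² = 0.27² + 0.17² + 0.15² + 0.07² + 0.02² + 0.04² + 0.28² = 0.0729 + 0.0289 + 0.0225 + 0.0049 + 0.0004 + 0.0016 + 0.0784 = 0.2096
B_P3 = 1 / 0.2096 = 4.7710
Σp_P4ᵢ² = 0.12² + 0.05² + 0.27² + 0.02² + 0.33² + 0.03² + 0.18² = 0.0144 + 0.0025 + 0.0729 + 0.0004 + 0.1089 + 0.0009 + 0.0324 = 0.2324
B_P4 = 1 / 0.2324 = 4.3029
Highest B → broadest niche (most generalist): population P3 (B = 4.77).

population P3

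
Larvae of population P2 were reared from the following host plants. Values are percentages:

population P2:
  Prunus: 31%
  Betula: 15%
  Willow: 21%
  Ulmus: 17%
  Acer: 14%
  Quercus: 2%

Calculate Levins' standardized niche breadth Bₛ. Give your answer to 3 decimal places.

0.745

Convert percentages to proportions (divide by 100).
Σpᵢ² = 0.31² + 0.15² + 0.21² + 0.17² + 0.14² + 0.02² = 0.0961 + 0.0225 + 0.0441 + 0.0289 + 0.0196 + 0.0004 = 0.2116
B = 1 / 0.2116 = 4.72590
Bₛ = (B − 1)/(n − 1) = (4.72590 − 1)/(6 − 1) = 3.72590/5 = 0.74518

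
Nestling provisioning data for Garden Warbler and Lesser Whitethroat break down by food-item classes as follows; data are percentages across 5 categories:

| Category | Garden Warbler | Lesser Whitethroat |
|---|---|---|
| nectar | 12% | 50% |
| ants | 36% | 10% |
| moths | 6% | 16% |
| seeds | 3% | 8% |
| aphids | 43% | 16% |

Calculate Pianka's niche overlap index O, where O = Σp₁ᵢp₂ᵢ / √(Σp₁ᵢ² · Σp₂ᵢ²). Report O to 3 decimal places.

0.543

Convert percentages to proportions (divide by 100).
Σ p₁ᵢp₂ᵢ = 0.0600 + 0.0360 + 0.0096 + 0.0024 + 0.0688 = 0.1768
Σp_1ᵢ² = 0.12² + 0.36² + 0.06² + 0.03² + 0.43² = 0.0144 + 0.1296 + 0.0036 + 0.0009 + 0.1849 = 0.3334
Σp_2ᵢ² = 0.50² + 0.10² + 0.16² + 0.08² + 0.16² = 0.2500 + 0.0100 + 0.0256 + 0.0064 + 0.0256 = 0.3176
O = 0.1768 / √(0.3334 × 0.3176) = 0.1768 / 0.325404 = 0.54332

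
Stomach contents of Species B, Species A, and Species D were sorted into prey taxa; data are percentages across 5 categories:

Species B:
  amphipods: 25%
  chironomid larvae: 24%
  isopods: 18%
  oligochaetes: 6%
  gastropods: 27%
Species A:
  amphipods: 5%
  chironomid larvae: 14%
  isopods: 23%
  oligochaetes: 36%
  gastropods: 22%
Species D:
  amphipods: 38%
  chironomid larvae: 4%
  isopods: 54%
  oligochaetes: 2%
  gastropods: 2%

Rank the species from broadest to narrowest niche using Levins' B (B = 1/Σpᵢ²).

Convert percentages to proportions (divide by 100).
Σp_Bᵢ² = 0.25² + 0.24² + 0.18² + 0.06² + 0.27² = 0.0625 + 0.0576 + 0.0324 + 0.0036 + 0.0729 = 0.2290
B_B = 1 / 0.2290 = 4.3668
Σp_Aᵢ² = 0.05² + 0.14² + 0.23² + 0.36² + 0.22² = 0.0025 + 0.0196 + 0.0529 + 0.1296 + 0.0484 = 0.2530
B_A = 1 / 0.2530 = 3.9526
Σp_Dᵢ² = 0.38² + 0.04² + 0.54² + 0.02² + 0.02² = 0.1444 + 0.0016 + 0.2916 + 0.0004 + 0.0004 = 0.4384
B_D = 1 / 0.4384 = 2.2810
Ranking by B (broadest → narrowest): Species B (4.37) > Species A (3.95) > Species D (2.28)

Species B > Species A > Species D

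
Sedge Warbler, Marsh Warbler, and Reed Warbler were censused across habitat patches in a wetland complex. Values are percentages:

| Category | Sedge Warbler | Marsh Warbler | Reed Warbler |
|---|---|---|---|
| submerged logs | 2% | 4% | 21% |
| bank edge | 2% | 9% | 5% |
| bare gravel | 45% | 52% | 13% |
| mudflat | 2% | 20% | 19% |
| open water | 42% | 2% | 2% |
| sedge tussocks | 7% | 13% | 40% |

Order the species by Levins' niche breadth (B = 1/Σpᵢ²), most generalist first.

Reed Warbler > Marsh Warbler > Sedge Warbler

Convert percentages to proportions (divide by 100).
Σp_Sedgᵢ² = 0.02² + 0.02² + 0.45² + 0.02² + 0.42² + 0.07² = 0.0004 + 0.0004 + 0.2025 + 0.0004 + 0.1764 + 0.0049 = 0.3850
B_Sedg = 1 / 0.3850 = 2.5974
Σp_Marsᵢ² = 0.04² + 0.09² + 0.52² + 0.20² + 0.02² + 0.13² = 0.0016 + 0.0081 + 0.2704 + 0.0400 + 0.0004 + 0.0169 = 0.3374
B_Mars = 1 / 0.3374 = 2.9638
Σp_Reedᵢ² = 0.21² + 0.05² + 0.13² + 0.19² + 0.02² + 0.40² = 0.0441 + 0.0025 + 0.0169 + 0.0361 + 0.0004 + 0.1600 = 0.2600
B_Reed = 1 / 0.2600 = 3.8462
Ranking by B (broadest → narrowest): Reed Warbler (3.85) > Marsh Warbler (2.96) > Sedge Warbler (2.60)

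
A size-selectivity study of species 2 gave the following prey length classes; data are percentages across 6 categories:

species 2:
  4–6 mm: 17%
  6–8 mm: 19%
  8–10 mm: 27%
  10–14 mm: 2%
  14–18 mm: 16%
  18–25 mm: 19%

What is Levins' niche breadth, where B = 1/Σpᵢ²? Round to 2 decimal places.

5.00

Convert percentages to proportions (divide by 100).
Σpᵢ² = 0.17² + 0.19² + 0.27² + 0.02² + 0.16² + 0.19² = 0.0289 + 0.0361 + 0.0729 + 0.0004 + 0.0256 + 0.0361 = 0.2000
B = 1 / 0.2000 = 5.0000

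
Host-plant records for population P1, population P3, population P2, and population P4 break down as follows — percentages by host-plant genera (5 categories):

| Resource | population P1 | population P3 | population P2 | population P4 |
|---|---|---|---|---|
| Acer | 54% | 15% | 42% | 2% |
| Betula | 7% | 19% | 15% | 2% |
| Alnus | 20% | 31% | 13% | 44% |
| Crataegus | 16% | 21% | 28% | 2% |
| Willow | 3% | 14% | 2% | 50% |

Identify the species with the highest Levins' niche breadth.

population P3

Convert percentages to proportions (divide by 100).
Σp_P1ᵢ² = 0.54² + 0.07² + 0.20² + 0.16² + 0.03² = 0.2916 + 0.0049 + 0.0400 + 0.0256 + 0.0009 = 0.3630
B_P1 = 1 / 0.3630 = 2.7548
Σp_P3ᵢ² = 0.15² + 0.19² + 0.31² + 0.21² + 0.14² = 0.0225 + 0.0361 + 0.0961 + 0.0441 + 0.0196 = 0.2184
B_P3 = 1 / 0.2184 = 4.5788
Σp_P2ᵢ² = 0.42² + 0.15² + 0.13² + 0.28² + 0.02² = 0.1764 + 0.0225 + 0.0169 + 0.0784 + 0.0004 = 0.2946
B_P2 = 1 / 0.2946 = 3.3944
Σp_P4ᵢ² = 0.02² + 0.02² + 0.44² + 0.02² + 0.50² = 0.0004 + 0.0004 + 0.1936 + 0.0004 + 0.2500 = 0.4448
B_P4 = 1 / 0.4448 = 2.2482
Highest B → broadest niche (most generalist): population P3 (B = 4.58).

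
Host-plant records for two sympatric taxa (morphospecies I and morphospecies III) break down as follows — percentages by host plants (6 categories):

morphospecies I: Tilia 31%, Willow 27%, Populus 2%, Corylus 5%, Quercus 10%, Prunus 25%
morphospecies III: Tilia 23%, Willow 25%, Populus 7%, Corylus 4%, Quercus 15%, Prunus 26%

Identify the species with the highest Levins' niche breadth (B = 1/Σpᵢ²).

morphospecies III

Convert percentages to proportions (divide by 100).
Σp_Iᵢ² = 0.31² + 0.27² + 0.02² + 0.05² + 0.10² + 0.25² = 0.0961 + 0.0729 + 0.0004 + 0.0025 + 0.0100 + 0.0625 = 0.2444
B_I = 1 / 0.2444 = 4.0917
Σp_IIIᵢ² = 0.23² + 0.25² + 0.07² + 0.04² + 0.15² + 0.26² = 0.0529 + 0.0625 + 0.0049 + 0.0016 + 0.0225 + 0.0676 = 0.2120
B_III = 1 / 0.2120 = 4.7170
Highest B → broadest niche (most generalist): morphospecies III (B = 4.72).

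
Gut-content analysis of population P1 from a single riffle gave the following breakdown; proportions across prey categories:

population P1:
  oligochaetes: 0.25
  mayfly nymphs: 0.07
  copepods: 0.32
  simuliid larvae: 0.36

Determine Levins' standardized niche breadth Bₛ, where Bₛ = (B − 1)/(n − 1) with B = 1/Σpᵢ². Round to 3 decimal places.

Σpᵢ² = 0.25² + 0.07² + 0.32² + 0.36² = 0.0625 + 0.0049 + 0.1024 + 0.1296 = 0.2994
B = 1 / 0.2994 = 3.34001
Bₛ = (B − 1)/(n − 1) = (3.34001 − 1)/(4 − 1) = 2.34001/3 = 0.78000

0.780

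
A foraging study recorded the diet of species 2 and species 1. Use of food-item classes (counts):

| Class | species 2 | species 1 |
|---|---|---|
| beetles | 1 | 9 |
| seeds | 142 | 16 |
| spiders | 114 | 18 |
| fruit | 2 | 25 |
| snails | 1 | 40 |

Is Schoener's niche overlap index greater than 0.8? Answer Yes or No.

No

Proportions for species 2 (n=260): 1/260=0.0038, 142/260=0.5462, 114/260=0.4385, 2/260=0.0077, 1/260=0.0038
Proportions for species 1 (n=108): 9/108=0.0833, 16/108=0.1481, 18/108=0.1667, 25/108=0.2315, 40/108=0.3704
Σ|p₁ᵢ − p₂ᵢ| = 0.0795 + 0.3981 + 0.2718 + 0.2238 + 0.3666 = 1.3398
D = 1 − ½ × 1.3398 = 1 − 0.66990 = 0.33010
D = 0.33010 < 0.8 → No.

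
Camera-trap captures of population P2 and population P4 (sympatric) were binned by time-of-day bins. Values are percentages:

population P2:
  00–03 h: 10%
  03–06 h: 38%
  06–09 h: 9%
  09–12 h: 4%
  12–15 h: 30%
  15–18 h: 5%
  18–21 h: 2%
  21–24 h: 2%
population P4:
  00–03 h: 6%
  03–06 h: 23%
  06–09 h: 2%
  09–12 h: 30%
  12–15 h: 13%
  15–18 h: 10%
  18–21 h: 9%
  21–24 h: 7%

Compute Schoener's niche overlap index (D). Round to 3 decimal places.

Convert percentages to proportions (divide by 100).
Σ|p₁ᵢ − p₂ᵢ| = 0.04 + 0.15 + 0.07 + 0.26 + 0.17 + 0.05 + 0.07 + 0.05 = 0.86
D = 1 − ½ × 0.86 = 1 − 0.430 = 0.57000

0.570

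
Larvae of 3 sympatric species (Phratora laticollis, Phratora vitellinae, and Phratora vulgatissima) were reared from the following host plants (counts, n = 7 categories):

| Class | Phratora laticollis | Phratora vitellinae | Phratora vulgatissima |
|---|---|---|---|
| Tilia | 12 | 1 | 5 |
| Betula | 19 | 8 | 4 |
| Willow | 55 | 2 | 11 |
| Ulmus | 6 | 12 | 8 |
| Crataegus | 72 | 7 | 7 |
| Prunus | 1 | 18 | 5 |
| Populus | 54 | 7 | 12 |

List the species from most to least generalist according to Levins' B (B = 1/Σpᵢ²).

Proportions for Phratora laticollis (n=219): 12/219=0.0548, 19/219=0.0868, 55/219=0.2511, 6/219=0.0274, 72/219=0.3288, 1/219=0.0046, 54/219=0.2466
Proportions for Phratora vitellinae (n=55): 1/55=0.0182, 8/55=0.1455, 2/55=0.0364, 12/55=0.2182, 7/55=0.1273, 18/55=0.3273, 7/55=0.1273
Proportions for Phratora vulgatissima (n=52): 5/52=0.0962, 4/52=0.0769, 11/52=0.2115, 8/52=0.1538, 7/52=0.1346, 5/52=0.0962, 12/52=0.2308
Σp_latiᵢ² = 0.0548² + 0.0868² + 0.2511² + 0.0274² + 0.3288² + 0.0046² + 0.2466² = 0.003003 + 0.007534 + 0.063051 + 0.000751 + 0.108109 + 0.000021 + 0.060812 = 0.243281
B_lati = 1 / 0.243281 = 4.1105
Σp_viteᵢ² = 0.0182² + 0.1455² + 0.0364² + 0.2182² + 0.1273² + 0.3273² + 0.1273² = 0.000331 + 0.021170 + 0.001325 + 0.047611 + 0.016205 + 0.107125 + 0.016205 = 0.209972
B_vite = 1 / 0.209972 = 4.7625
Σp_vulgᵢ² = 0.0962² + 0.0769² + 0.2115² + 0.1538² + 0.1346² + 0.0962² + 0.2308² = 0.009254 + 0.005914 + 0.044732 + 0.023654 + 0.018117 + 0.009254 + 0.053269 = 0.164194
B_vulg = 1 / 0.164194 = 6.0904
Ranking by B (broadest → narrowest): Phratora vulgatissima (6.09) > Phratora vitellinae (4.76) > Phratora laticollis (4.11)

Phratora vulgatissima > Phratora vitellinae > Phratora laticollis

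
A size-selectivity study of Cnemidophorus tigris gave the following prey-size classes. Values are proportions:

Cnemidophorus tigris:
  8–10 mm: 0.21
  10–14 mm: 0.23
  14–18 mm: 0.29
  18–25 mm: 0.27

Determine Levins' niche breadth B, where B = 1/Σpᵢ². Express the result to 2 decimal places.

3.94

Σpᵢ² = 0.21² + 0.23² + 0.29² + 0.27² = 0.0441 + 0.0529 + 0.0841 + 0.0729 = 0.2540
B = 1 / 0.2540 = 3.9370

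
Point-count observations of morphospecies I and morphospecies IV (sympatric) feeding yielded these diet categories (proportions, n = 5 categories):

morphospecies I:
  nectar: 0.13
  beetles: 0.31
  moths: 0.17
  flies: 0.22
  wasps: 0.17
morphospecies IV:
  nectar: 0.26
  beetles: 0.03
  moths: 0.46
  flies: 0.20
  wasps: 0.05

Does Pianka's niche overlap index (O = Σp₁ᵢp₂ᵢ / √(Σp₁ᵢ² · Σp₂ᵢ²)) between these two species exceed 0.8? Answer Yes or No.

Σ p₁ᵢp₂ᵢ = 0.0338 + 0.0093 + 0.0782 + 0.0440 + 0.0085 = 0.1738
Σp_1ᵢ² = 0.13² + 0.31² + 0.17² + 0.22² + 0.17² = 0.0169 + 0.0961 + 0.0289 + 0.0484 + 0.0289 = 0.2192
Σp_2ᵢ² = 0.26² + 0.03² + 0.46² + 0.20² + 0.05² = 0.0676 + 0.0009 + 0.2116 + 0.0400 + 0.0025 = 0.3226
O = 0.1738 / √(0.2192 × 0.3226) = 0.1738 / 0.26592 = 0.6536
O = 0.6536 < 0.8 → No.

No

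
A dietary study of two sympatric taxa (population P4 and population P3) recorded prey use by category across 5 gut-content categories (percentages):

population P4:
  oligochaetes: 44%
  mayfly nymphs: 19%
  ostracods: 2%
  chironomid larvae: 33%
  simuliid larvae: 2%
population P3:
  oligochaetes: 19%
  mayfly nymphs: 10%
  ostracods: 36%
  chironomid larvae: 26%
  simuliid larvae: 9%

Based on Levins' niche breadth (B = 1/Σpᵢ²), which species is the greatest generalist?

population P3

Convert percentages to proportions (divide by 100).
Σp_P4ᵢ² = 0.44² + 0.19² + 0.02² + 0.33² + 0.02² = 0.1936 + 0.0361 + 0.0004 + 0.1089 + 0.0004 = 0.3394
B_P4 = 1 / 0.3394 = 2.9464
Σp_P3ᵢ² = 0.19² + 0.10² + 0.36² + 0.26² + 0.09² = 0.0361 + 0.0100 + 0.1296 + 0.0676 + 0.0081 = 0.2514
B_P3 = 1 / 0.2514 = 3.9777
Highest B → broadest niche (most generalist): population P3 (B = 3.98).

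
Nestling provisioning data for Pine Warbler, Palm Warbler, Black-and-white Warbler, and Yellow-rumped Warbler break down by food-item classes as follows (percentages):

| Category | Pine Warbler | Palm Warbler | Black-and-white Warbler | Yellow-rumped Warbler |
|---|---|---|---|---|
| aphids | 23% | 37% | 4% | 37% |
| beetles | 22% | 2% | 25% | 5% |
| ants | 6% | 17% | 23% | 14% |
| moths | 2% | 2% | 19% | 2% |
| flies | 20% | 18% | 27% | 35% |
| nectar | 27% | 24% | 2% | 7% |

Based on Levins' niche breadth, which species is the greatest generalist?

Pine Warbler

Convert percentages to proportions (divide by 100).
Σp_Pineᵢ² = 0.23² + 0.22² + 0.06² + 0.02² + 0.20² + 0.27² = 0.0529 + 0.0484 + 0.0036 + 0.0004 + 0.0400 + 0.0729 = 0.2182
B_Pine = 1 / 0.2182 = 4.5830
Σp_Palmᵢ² = 0.37² + 0.02² + 0.17² + 0.02² + 0.18² + 0.24² = 0.1369 + 0.0004 + 0.0289 + 0.0004 + 0.0324 + 0.0576 = 0.2566
B_Palm = 1 / 0.2566 = 3.8971
Σp_Blacᵢ² = 0.04² + 0.25² + 0.23² + 0.19² + 0.27² + 0.02² = 0.0016 + 0.0625 + 0.0529 + 0.0361 + 0.0729 + 0.0004 = 0.2264
B_Blac = 1 / 0.2264 = 4.4170
Σp_Yellᵢ² = 0.37² + 0.05² + 0.14² + 0.02² + 0.35² + 0.07² = 0.1369 + 0.0025 + 0.0196 + 0.0004 + 0.1225 + 0.0049 = 0.2868
B_Yell = 1 / 0.2868 = 3.4868
Highest B → broadest niche (most generalist): Pine Warbler (B = 4.58).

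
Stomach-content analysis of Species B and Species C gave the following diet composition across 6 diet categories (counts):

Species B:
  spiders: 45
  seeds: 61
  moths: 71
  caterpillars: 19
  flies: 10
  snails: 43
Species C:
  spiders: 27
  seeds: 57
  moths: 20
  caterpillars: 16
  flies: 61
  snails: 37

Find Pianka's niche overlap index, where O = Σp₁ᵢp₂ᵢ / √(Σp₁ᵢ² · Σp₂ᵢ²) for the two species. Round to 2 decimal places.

0.76

Proportions for Species B (n=249): 45/249=0.1807, 61/249=0.2450, 71/249=0.2851, 19/249=0.0763, 10/249=0.0402, 43/249=0.1727
Proportions for Species C (n=218): 27/218=0.1239, 57/218=0.2615, 20/218=0.0917, 16/218=0.0734, 61/218=0.2798, 37/218=0.1697
Σ p₁ᵢp₂ᵢ = 0.022389 + 0.064068 + 0.026144 + 0.005600 + 0.011248 + 0.029307 = 0.158756
Σp_1ᵢ² = 0.1807² + 0.2450² + 0.2851² + 0.0763² + 0.0402² + 0.1727² = 0.032652 + 0.060025 + 0.081282 + 0.005822 + 0.001616 + 0.029825 = 0.211222
Σp_2ᵢ² = 0.1239² + 0.2615² + 0.0917² + 0.0734² + 0.2798² + 0.1697² = 0.015351 + 0.068382 + 0.008409 + 0.005388 + 0.078288 + 0.028798 = 0.204616
O = 0.158756 / √(0.211222 × 0.204616) = 0.158756 / 0.2078928 = 0.7636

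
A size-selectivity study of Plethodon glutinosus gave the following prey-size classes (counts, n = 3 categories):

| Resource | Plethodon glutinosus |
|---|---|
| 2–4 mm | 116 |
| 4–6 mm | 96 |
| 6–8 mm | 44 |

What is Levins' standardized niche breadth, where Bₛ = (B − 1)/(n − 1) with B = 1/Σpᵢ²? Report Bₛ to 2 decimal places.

0.83

Proportions for Plethodon glutinosus (n=256): 116/256=0.4531, 96/256=0.3750, 44/256=0.1719
Σpᵢ² = 0.4531² + 0.3750² + 0.1719² = 0.205300 + 0.140625 + 0.029550 = 0.375475
B = 1 / 0.375475 = 2.6633
Bₛ = (B − 1)/(n − 1) = (2.6633 − 1)/(3 − 1) = 1.6633/2 = 0.8317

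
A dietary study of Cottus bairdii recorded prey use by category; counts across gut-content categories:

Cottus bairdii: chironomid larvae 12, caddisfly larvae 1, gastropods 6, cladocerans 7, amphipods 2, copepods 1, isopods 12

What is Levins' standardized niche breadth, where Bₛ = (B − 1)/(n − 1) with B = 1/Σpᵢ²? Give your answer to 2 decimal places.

0.57

Proportions for Cottus bairdii (n=41): 12/41=0.2927, 1/41=0.0244, 6/41=0.1463, 7/41=0.1707, 2/41=0.0488, 1/41=0.0244, 12/41=0.2927
Σpᵢ² = 0.2927² + 0.0244² + 0.1463² + 0.1707² + 0.0488² + 0.0244² + 0.2927² = 0.085673 + 0.000595 + 0.021404 + 0.029138 + 0.002381 + 0.000595 + 0.085673 = 0.225459
B = 1 / 0.225459 = 4.4354
Bₛ = (B − 1)/(n − 1) = (4.4354 − 1)/(7 − 1) = 3.4354/6 = 0.5726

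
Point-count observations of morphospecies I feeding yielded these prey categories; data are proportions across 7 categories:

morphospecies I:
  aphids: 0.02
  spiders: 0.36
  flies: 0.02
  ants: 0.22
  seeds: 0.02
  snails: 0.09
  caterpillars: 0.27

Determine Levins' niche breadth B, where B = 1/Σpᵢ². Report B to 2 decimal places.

Σpᵢ² = 0.02² + 0.36² + 0.02² + 0.22² + 0.02² + 0.09² + 0.27² = 0.0004 + 0.1296 + 0.0004 + 0.0484 + 0.0004 + 0.0081 + 0.0729 = 0.2602
B = 1 / 0.2602 = 3.8432

3.84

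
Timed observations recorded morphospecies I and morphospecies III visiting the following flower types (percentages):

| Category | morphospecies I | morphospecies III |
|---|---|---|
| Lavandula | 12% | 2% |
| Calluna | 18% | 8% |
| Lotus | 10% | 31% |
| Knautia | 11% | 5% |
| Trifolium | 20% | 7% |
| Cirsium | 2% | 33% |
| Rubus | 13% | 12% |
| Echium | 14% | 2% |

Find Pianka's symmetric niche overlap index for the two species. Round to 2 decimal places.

0.50

Convert percentages to proportions (divide by 100).
Σ p₁ᵢp₂ᵢ = 0.0024 + 0.0144 + 0.0310 + 0.0055 + 0.0140 + 0.0066 + 0.0156 + 0.0028 = 0.0923
Σp_1ᵢ² = 0.12² + 0.18² + 0.10² + 0.11² + 0.20² + 0.02² + 0.13² + 0.14² = 0.0144 + 0.0324 + 0.0100 + 0.0121 + 0.0400 + 0.0004 + 0.0169 + 0.0196 = 0.1458
Σp_2ᵢ² = 0.02² + 0.08² + 0.31² + 0.05² + 0.07² + 0.33² + 0.12² + 0.02² = 0.0004 + 0.0064 + 0.0961 + 0.0025 + 0.0049 + 0.1089 + 0.0144 + 0.0004 = 0.2340
O = 0.0923 / √(0.1458 × 0.2340) = 0.0923 / 0.18471 = 0.4997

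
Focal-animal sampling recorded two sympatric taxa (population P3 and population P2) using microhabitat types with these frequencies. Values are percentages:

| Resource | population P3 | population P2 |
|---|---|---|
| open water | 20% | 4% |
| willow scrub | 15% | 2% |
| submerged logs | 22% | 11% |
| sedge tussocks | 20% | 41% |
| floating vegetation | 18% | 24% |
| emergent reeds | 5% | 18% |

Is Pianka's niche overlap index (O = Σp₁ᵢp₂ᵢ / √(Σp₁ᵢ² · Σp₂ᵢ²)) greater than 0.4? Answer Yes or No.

Yes

Convert percentages to proportions (divide by 100).
Σ p₁ᵢp₂ᵢ = 0.0080 + 0.0030 + 0.0242 + 0.0820 + 0.0432 + 0.0090 = 0.1694
Σp_1ᵢ² = 0.20² + 0.15² + 0.22² + 0.20² + 0.18² + 0.05² = 0.0400 + 0.0225 + 0.0484 + 0.0400 + 0.0324 + 0.0025 = 0.1858
Σp_2ᵢ² = 0.04² + 0.02² + 0.11² + 0.41² + 0.24² + 0.18² = 0.0016 + 0.0004 + 0.0121 + 0.1681 + 0.0576 + 0.0324 = 0.2722
O = 0.1694 / √(0.1858 × 0.2722) = 0.1694 / 0.22489 = 0.7533
O = 0.7533 > 0.4 → Yes.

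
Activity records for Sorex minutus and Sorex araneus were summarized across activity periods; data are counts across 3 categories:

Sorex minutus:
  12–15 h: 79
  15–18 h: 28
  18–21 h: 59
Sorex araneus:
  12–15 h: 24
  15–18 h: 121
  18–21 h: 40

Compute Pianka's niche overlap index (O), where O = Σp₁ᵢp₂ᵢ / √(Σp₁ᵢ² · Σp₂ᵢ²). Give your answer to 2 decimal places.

0.58

Proportions for Sorex minutus (n=166): 79/166=0.4759, 28/166=0.1687, 59/166=0.3554
Proportions for Sorex araneus (n=185): 24/185=0.1297, 121/185=0.6541, 40/185=0.2162
Σ p₁ᵢp₂ᵢ = 0.061724 + 0.110347 + 0.076837 = 0.248908
Σp_1ᵢ² = 0.4759² + 0.1687² + 0.3554² = 0.226481 + 0.028460 + 0.126309 = 0.381250
Σp_2ᵢ² = 0.1297² + 0.6541² + 0.2162² = 0.016822 + 0.427847 + 0.046742 = 0.491411
O = 0.248908 / √(0.381250 × 0.491411) = 0.248908 / 0.4328400 = 0.5751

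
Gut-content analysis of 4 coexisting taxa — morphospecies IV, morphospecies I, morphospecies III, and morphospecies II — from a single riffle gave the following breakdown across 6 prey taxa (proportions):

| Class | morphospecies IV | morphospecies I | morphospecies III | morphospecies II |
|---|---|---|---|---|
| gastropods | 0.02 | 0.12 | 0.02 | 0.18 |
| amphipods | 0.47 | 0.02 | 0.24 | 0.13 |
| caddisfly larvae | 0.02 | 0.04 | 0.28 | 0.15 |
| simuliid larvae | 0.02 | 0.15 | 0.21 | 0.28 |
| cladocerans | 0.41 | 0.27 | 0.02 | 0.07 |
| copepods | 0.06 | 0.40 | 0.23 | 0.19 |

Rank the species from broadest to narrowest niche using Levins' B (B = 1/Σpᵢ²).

morphospecies II > morphospecies III > morphospecies I > morphospecies IV

Σp_IVᵢ² = 0.02² + 0.47² + 0.02² + 0.02² + 0.41² + 0.06² = 0.0004 + 0.2209 + 0.0004 + 0.0004 + 0.1681 + 0.0036 = 0.3938
B_IV = 1 / 0.3938 = 2.5394
Σp_Iᵢ² = 0.12² + 0.02² + 0.04² + 0.15² + 0.27² + 0.40² = 0.0144 + 0.0004 + 0.0016 + 0.0225 + 0.0729 + 0.1600 = 0.2718
B_I = 1 / 0.2718 = 3.6792
Σp_IIIᵢ² = 0.02² + 0.24² + 0.28² + 0.21² + 0.02² + 0.23² = 0.0004 + 0.0576 + 0.0784 + 0.0441 + 0.0004 + 0.0529 = 0.2338
B_III = 1 / 0.2338 = 4.2772
Σp_IIᵢ² = 0.18² + 0.13² + 0.15² + 0.28² + 0.07² + 0.19² = 0.0324 + 0.0169 + 0.0225 + 0.0784 + 0.0049 + 0.0361 = 0.1912
B_II = 1 / 0.1912 = 5.2301
Ranking by B (broadest → narrowest): morphospecies II (5.23) > morphospecies III (4.28) > morphospecies I (3.68) > morphospecies IV (2.54)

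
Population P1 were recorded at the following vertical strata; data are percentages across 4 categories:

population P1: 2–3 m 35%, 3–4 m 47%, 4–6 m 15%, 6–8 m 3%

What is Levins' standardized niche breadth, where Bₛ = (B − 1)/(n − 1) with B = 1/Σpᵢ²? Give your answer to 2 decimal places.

0.58

Convert percentages to proportions (divide by 100).
Σpᵢ² = 0.35² + 0.47² + 0.15² + 0.03² = 0.1225 + 0.2209 + 0.0225 + 0.0009 = 0.3668
B = 1 / 0.3668 = 2.7263
Bₛ = (B − 1)/(n − 1) = (2.7263 − 1)/(4 − 1) = 1.7263/3 = 0.5754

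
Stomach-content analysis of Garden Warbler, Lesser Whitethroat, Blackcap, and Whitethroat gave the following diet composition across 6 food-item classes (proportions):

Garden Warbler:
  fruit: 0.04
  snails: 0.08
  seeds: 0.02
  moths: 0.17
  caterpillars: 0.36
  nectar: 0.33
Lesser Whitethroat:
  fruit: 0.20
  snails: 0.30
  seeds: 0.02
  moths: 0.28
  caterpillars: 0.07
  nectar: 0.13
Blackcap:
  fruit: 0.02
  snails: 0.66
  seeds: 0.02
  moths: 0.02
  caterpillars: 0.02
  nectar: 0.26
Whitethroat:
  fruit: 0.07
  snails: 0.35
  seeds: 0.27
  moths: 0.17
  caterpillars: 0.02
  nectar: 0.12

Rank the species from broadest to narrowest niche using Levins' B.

Σp_Gardᵢ² = 0.04² + 0.08² + 0.02² + 0.17² + 0.36² + 0.33² = 0.0016 + 0.0064 + 0.0004 + 0.0289 + 0.1296 + 0.1089 = 0.2758
B_Gard = 1 / 0.2758 = 3.6258
Σp_Lessᵢ² = 0.20² + 0.30² + 0.02² + 0.28² + 0.07² + 0.13² = 0.0400 + 0.0900 + 0.0004 + 0.0784 + 0.0049 + 0.0169 = 0.2306
B_Less = 1 / 0.2306 = 4.3365
Σp_Blacᵢ² = 0.02² + 0.66² + 0.02² + 0.02² + 0.02² + 0.26² = 0.0004 + 0.4356 + 0.0004 + 0.0004 + 0.0004 + 0.0676 = 0.5048
B_Blac = 1 / 0.5048 = 1.9810
Σp_Whitᵢ² = 0.07² + 0.35² + 0.27² + 0.17² + 0.02² + 0.12² = 0.0049 + 0.1225 + 0.0729 + 0.0289 + 0.0004 + 0.0144 = 0.2440
B_Whit = 1 / 0.2440 = 4.0984
Ranking by B (broadest → narrowest): Lesser Whitethroat (4.34) > Whitethroat (4.10) > Garden Warbler (3.63) > Blackcap (1.98)

Lesser Whitethroat > Whitethroat > Garden Warbler > Blackcap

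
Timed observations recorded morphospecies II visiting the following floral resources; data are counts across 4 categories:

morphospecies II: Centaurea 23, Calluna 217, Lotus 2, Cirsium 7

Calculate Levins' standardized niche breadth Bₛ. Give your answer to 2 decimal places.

Proportions for morphospecies II (n=249): 23/249=0.0924, 217/249=0.8715, 2/249=0.0080, 7/249=0.0281
Σpᵢ² = 0.0924² + 0.8715² + 0.0080² + 0.0281² = 0.008538 + 0.759512 + 0.000064 + 0.000790 = 0.768904
B = 1 / 0.768904 = 1.3006
Bₛ = (B − 1)/(n − 1) = (1.3006 − 1)/(4 − 1) = 0.3006/3 = 0.1002

0.10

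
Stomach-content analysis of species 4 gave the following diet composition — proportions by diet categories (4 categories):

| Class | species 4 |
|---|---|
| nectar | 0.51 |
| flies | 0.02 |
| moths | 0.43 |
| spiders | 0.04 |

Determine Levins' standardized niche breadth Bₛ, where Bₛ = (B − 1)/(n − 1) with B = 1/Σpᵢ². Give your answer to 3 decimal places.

Σpᵢ² = 0.51² + 0.02² + 0.43² + 0.04² = 0.2601 + 0.0004 + 0.1849 + 0.0016 = 0.4470
B = 1 / 0.4470 = 2.23714
Bₛ = (B − 1)/(n − 1) = (2.23714 − 1)/(4 − 1) = 1.23714/3 = 0.41238

0.412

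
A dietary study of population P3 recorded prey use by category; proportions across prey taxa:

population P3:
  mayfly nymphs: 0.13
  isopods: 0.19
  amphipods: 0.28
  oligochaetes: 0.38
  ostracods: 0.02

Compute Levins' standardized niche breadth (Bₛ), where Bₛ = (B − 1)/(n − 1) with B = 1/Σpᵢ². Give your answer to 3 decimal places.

0.655

Σpᵢ² = 0.13² + 0.19² + 0.28² + 0.38² + 0.02² = 0.0169 + 0.0361 + 0.0784 + 0.1444 + 0.0004 = 0.2762
B = 1 / 0.2762 = 3.62056
Bₛ = (B − 1)/(n − 1) = (3.62056 − 1)/(5 − 1) = 2.62056/4 = 0.65514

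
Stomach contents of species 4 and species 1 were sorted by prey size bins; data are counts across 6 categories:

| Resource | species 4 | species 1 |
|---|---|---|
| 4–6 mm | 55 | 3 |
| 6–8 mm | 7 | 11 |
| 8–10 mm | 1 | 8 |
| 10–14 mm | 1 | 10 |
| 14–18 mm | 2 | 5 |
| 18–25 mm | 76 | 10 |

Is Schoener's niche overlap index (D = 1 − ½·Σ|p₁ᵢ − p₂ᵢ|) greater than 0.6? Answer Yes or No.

Proportions for species 4 (n=142): 55/142=0.3873, 7/142=0.0493, 1/142=0.0070, 1/142=0.0070, 2/142=0.0141, 76/142=0.5352
Proportions for species 1 (n=47): 3/47=0.0638, 11/47=0.2340, 8/47=0.1702, 10/47=0.2128, 5/47=0.1064, 10/47=0.2128
Σ|p₁ᵢ − p₂ᵢ| = 0.3235 + 0.1847 + 0.1632 + 0.2058 + 0.0923 + 0.3224 = 1.2919
D = 1 − ½ × 1.2919 = 1 − 0.64595 = 0.35405
D = 0.35405 < 0.6 → No.

No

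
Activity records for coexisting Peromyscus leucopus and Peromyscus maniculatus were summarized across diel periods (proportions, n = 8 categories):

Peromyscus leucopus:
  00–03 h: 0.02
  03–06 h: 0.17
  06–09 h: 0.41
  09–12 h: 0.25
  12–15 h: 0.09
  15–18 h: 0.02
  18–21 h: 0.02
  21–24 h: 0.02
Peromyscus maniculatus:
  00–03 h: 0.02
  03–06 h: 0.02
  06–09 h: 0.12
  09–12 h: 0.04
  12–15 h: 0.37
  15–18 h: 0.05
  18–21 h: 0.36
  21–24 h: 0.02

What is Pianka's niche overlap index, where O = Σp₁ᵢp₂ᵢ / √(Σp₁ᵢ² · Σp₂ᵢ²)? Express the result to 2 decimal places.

Σ p₁ᵢp₂ᵢ = 0.0004 + 0.0034 + 0.0492 + 0.0100 + 0.0333 + 0.0010 + 0.0072 + 0.0004 = 0.1049
Σp_1ᵢ² = 0.02² + 0.17² + 0.41² + 0.25² + 0.09² + 0.02² + 0.02² + 0.02² = 0.0004 + 0.0289 + 0.1681 + 0.0625 + 0.0081 + 0.0004 + 0.0004 + 0.0004 = 0.2692
Σp_2ᵢ² = 0.02² + 0.02² + 0.12² + 0.04² + 0.37² + 0.05² + 0.36² + 0.02² = 0.0004 + 0.0004 + 0.0144 + 0.0016 + 0.1369 + 0.0025 + 0.1296 + 0.0004 = 0.2862
O = 0.1049 / √(0.2692 × 0.2862) = 0.1049 / 0.27757 = 0.3779

0.38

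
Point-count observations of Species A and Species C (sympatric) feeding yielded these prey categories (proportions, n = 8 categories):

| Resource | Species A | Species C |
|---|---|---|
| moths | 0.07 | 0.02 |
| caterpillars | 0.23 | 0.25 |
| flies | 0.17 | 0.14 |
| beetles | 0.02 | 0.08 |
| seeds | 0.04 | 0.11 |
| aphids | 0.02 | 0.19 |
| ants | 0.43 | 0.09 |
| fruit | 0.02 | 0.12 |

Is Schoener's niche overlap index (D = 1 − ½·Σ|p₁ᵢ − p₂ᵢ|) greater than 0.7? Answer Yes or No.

No

Σ|p₁ᵢ − p₂ᵢ| = 0.05 + 0.02 + 0.03 + 0.06 + 0.07 + 0.17 + 0.34 + 0.10 = 0.84
D = 1 − ½ × 0.84 = 1 − 0.420 = 0.5800
D = 0.5800 < 0.7 → No.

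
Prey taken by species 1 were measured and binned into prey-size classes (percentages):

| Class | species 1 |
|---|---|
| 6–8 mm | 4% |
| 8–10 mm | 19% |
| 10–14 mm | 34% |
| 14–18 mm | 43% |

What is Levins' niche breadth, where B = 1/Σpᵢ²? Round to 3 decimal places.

2.957

Convert percentages to proportions (divide by 100).
Σpᵢ² = 0.04² + 0.19² + 0.34² + 0.43² = 0.0016 + 0.0361 + 0.1156 + 0.1849 = 0.3382
B = 1 / 0.3382 = 2.95683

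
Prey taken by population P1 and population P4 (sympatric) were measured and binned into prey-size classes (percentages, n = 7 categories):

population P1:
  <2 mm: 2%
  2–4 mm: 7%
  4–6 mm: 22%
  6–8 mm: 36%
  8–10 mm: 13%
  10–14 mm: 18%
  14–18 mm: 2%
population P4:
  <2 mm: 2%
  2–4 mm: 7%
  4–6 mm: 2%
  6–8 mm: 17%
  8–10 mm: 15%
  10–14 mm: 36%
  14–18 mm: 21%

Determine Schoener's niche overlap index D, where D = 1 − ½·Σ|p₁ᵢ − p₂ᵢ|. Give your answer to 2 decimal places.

Convert percentages to proportions (divide by 100).
Σ|p₁ᵢ − p₂ᵢ| = 0.00 + 0.00 + 0.20 + 0.19 + 0.02 + 0.18 + 0.19 = 0.78
D = 1 − ½ × 0.78 = 1 − 0.390 = 0.6100

0.61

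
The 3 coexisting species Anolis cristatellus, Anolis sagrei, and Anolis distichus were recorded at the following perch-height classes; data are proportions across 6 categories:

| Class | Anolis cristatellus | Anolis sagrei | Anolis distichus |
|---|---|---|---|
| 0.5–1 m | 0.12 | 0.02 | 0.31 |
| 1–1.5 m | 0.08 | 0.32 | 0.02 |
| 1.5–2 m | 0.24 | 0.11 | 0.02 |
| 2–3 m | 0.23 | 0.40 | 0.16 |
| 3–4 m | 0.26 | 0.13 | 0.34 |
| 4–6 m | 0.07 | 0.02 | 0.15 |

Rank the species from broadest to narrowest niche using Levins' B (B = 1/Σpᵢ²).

Anolis cristatellus > Anolis distichus > Anolis sagrei

Σp_crisᵢ² = 0.12² + 0.08² + 0.24² + 0.23² + 0.26² + 0.07² = 0.0144 + 0.0064 + 0.0576 + 0.0529 + 0.0676 + 0.0049 = 0.2038
B_cris = 1 / 0.2038 = 4.9068
Σp_sagrᵢ² = 0.02² + 0.32² + 0.11² + 0.40² + 0.13² + 0.02² = 0.0004 + 0.1024 + 0.0121 + 0.1600 + 0.0169 + 0.0004 = 0.2922
B_sagr = 1 / 0.2922 = 3.4223
Σp_distᵢ² = 0.31² + 0.02² + 0.02² + 0.16² + 0.34² + 0.15² = 0.0961 + 0.0004 + 0.0004 + 0.0256 + 0.1156 + 0.0225 = 0.2606
B_dist = 1 / 0.2606 = 3.8373
Ranking by B (broadest → narrowest): Anolis cristatellus (4.91) > Anolis distichus (3.84) > Anolis sagrei (3.42)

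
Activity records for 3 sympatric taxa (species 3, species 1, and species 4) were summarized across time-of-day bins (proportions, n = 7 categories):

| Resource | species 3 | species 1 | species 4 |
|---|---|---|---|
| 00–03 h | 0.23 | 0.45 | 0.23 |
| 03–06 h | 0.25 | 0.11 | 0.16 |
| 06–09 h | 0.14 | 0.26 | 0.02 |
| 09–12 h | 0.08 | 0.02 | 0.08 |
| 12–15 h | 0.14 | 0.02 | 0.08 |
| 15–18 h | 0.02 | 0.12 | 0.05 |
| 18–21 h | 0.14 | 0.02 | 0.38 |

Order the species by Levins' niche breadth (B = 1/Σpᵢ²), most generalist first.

Σp_3ᵢ² = 0.23² + 0.25² + 0.14² + 0.08² + 0.14² + 0.02² + 0.14² = 0.0529 + 0.0625 + 0.0196 + 0.0064 + 0.0196 + 0.0004 + 0.0196 = 0.1810
B_3 = 1 / 0.1810 = 5.5249
Σp_1ᵢ² = 0.45² + 0.11² + 0.26² + 0.02² + 0.02² + 0.12² + 0.02² = 0.2025 + 0.0121 + 0.0676 + 0.0004 + 0.0004 + 0.0144 + 0.0004 = 0.2978
B_1 = 1 / 0.2978 = 3.3580
Σp_4ᵢ² = 0.23² + 0.16² + 0.02² + 0.08² + 0.08² + 0.05² + 0.38² = 0.0529 + 0.0256 + 0.0004 + 0.0064 + 0.0064 + 0.0025 + 0.1444 = 0.2386
B_4 = 1 / 0.2386 = 4.1911
Ranking by B (broadest → narrowest): species 3 (5.52) > species 4 (4.19) > species 1 (3.36)

species 3 > species 4 > species 1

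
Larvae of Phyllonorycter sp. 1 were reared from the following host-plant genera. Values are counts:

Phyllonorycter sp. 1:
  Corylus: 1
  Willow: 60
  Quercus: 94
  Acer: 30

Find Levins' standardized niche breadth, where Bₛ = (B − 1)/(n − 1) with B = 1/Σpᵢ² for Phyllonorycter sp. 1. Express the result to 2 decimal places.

0.52

Proportions for Phyllonorycter sp. 1 (n=185): 1/185=0.0054, 60/185=0.3243, 94/185=0.5081, 30/185=0.1622
Σpᵢ² = 0.0054² + 0.3243² + 0.5081² + 0.1622² = 0.000029 + 0.105170 + 0.258166 + 0.026309 = 0.389674
B = 1 / 0.389674 = 2.5662
Bₛ = (B − 1)/(n − 1) = (2.5662 − 1)/(4 − 1) = 1.5662/3 = 0.5221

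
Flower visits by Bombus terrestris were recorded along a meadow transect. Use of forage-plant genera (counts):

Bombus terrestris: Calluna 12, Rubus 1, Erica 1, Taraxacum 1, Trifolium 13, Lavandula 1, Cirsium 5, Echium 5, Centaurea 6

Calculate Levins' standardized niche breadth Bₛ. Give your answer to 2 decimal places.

0.50

Proportions for Bombus terrestris (n=45): 12/45=0.2667, 1/45=0.0222, 1/45=0.0222, 1/45=0.0222, 13/45=0.2889, 1/45=0.0222, 5/45=0.1111, 5/45=0.1111, 6/45=0.1333
Σpᵢ² = 0.2667² + 0.0222² + 0.0222² + 0.0222² + 0.2889² + 0.0222² + 0.1111² + 0.1111² + 0.1333² = 0.071129 + 0.000493 + 0.000493 + 0.000493 + 0.083463 + 0.000493 + 0.012343 + 0.012343 + 0.017769 = 0.199019
B = 1 / 0.199019 = 5.0246
Bₛ = (B − 1)/(n − 1) = (5.0246 − 1)/(9 − 1) = 4.0246/8 = 0.5031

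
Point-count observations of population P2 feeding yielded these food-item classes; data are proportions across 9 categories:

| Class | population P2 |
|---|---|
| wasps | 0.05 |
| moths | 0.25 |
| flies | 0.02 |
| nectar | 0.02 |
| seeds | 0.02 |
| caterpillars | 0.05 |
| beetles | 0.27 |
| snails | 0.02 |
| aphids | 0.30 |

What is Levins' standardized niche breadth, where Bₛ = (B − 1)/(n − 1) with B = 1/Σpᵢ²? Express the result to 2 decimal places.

Σpᵢ² = 0.05² + 0.25² + 0.02² + 0.02² + 0.02² + 0.05² + 0.27² + 0.02² + 0.30² = 0.0025 + 0.0625 + 0.0004 + 0.0004 + 0.0004 + 0.0025 + 0.0729 + 0.0004 + 0.0900 = 0.2320
B = 1 / 0.2320 = 4.3103
Bₛ = (B − 1)/(n − 1) = (4.3103 − 1)/(9 − 1) = 3.3103/8 = 0.4138

0.41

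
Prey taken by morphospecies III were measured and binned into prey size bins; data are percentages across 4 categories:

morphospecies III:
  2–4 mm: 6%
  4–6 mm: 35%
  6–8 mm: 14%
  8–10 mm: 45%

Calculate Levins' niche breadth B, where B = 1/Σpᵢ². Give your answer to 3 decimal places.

Convert percentages to proportions (divide by 100).
Σpᵢ² = 0.06² + 0.35² + 0.14² + 0.45² = 0.0036 + 0.1225 + 0.0196 + 0.2025 = 0.3482
B = 1 / 0.3482 = 2.87191

2.872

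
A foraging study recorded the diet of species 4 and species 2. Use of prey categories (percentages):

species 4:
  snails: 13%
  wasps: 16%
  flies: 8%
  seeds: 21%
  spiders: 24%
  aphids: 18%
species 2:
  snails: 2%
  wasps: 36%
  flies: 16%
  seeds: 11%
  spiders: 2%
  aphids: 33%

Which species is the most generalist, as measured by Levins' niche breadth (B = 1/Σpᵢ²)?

species 4

Convert percentages to proportions (divide by 100).
Σp_4ᵢ² = 0.13² + 0.16² + 0.08² + 0.21² + 0.24² + 0.18² = 0.0169 + 0.0256 + 0.0064 + 0.0441 + 0.0576 + 0.0324 = 0.1830
B_4 = 1 / 0.1830 = 5.4645
Σp_2ᵢ² = 0.02² + 0.36² + 0.16² + 0.11² + 0.02² + 0.33² = 0.0004 + 0.1296 + 0.0256 + 0.0121 + 0.0004 + 0.1089 = 0.2770
B_2 = 1 / 0.2770 = 3.6101
Highest B → broadest niche (most generalist): species 4 (B = 5.46).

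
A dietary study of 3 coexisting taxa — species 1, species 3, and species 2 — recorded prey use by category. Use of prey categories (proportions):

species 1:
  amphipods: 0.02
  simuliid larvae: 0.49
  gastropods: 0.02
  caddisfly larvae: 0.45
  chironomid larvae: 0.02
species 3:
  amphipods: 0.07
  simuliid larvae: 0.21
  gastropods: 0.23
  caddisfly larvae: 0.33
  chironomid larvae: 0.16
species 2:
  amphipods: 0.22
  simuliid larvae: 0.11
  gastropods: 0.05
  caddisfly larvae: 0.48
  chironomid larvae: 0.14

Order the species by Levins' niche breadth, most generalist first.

species 3 > species 2 > species 1

Σp_1ᵢ² = 0.02² + 0.49² + 0.02² + 0.45² + 0.02² = 0.0004 + 0.2401 + 0.0004 + 0.2025 + 0.0004 = 0.4438
B_1 = 1 / 0.4438 = 2.2533
Σp_3ᵢ² = 0.07² + 0.21² + 0.23² + 0.33² + 0.16² = 0.0049 + 0.0441 + 0.0529 + 0.1089 + 0.0256 = 0.2364
B_3 = 1 / 0.2364 = 4.2301
Σp_2ᵢ² = 0.22² + 0.11² + 0.05² + 0.48² + 0.14² = 0.0484 + 0.0121 + 0.0025 + 0.2304 + 0.0196 = 0.3130
B_2 = 1 / 0.3130 = 3.1949
Ranking by B (broadest → narrowest): species 3 (4.23) > species 2 (3.19) > species 1 (2.25)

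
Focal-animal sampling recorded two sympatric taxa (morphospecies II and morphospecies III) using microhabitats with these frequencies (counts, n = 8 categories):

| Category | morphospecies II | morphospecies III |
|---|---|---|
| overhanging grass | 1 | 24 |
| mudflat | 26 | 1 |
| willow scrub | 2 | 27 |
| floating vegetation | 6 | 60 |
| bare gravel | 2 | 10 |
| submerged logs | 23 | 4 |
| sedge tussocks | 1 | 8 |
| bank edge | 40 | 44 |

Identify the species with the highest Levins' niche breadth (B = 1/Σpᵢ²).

Proportions for morphospecies II (n=101): 1/101=0.0099, 26/101=0.2574, 2/101=0.0198, 6/101=0.0594, 2/101=0.0198, 23/101=0.2277, 1/101=0.0099, 40/101=0.3960
Proportions for morphospecies III (n=178): 24/178=0.1348, 1/178=0.0056, 27/178=0.1517, 60/178=0.3371, 10/178=0.0562, 4/178=0.0225, 8/178=0.0449, 44/178=0.2472
Σp_IIᵢ² = 0.0099² + 0.2574² + 0.0198² + 0.0594² + 0.0198² + 0.2277² + 0.0099² + 0.3960² = 0.000098 + 0.066255 + 0.000392 + 0.003528 + 0.000392 + 0.051847 + 0.000098 + 0.156816 = 0.279426
B_II = 1 / 0.279426 = 3.5788
Σp_IIIᵢ² = 0.1348² + 0.0056² + 0.1517² + 0.3371² + 0.0562² + 0.0225² + 0.0449² + 0.2472² = 0.018171 + 0.000031 + 0.023013 + 0.113636 + 0.003158 + 0.000506 + 0.002016 + 0.061108 = 0.221639
B_III = 1 / 0.221639 = 4.5118
Highest B → broadest niche (most generalist): morphospecies III (B = 4.51).

morphospecies III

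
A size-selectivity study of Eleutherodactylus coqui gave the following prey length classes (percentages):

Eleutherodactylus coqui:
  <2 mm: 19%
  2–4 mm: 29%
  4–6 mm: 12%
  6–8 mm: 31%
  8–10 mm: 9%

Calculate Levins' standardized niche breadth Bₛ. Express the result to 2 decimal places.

0.80

Convert percentages to proportions (divide by 100).
Σpᵢ² = 0.19² + 0.29² + 0.12² + 0.31² + 0.09² = 0.0361 + 0.0841 + 0.0144 + 0.0961 + 0.0081 = 0.2388
B = 1 / 0.2388 = 4.1876
Bₛ = (B − 1)/(n − 1) = (4.1876 − 1)/(5 − 1) = 3.1876/4 = 0.7969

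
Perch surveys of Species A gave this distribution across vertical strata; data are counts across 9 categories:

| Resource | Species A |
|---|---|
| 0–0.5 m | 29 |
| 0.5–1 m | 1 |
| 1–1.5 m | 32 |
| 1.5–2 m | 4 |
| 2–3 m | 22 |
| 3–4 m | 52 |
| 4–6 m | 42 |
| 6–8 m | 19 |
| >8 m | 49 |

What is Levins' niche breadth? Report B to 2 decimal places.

6.51

Proportions for Species A (n=250): 29/250=0.1160, 1/250=0.0040, 32/250=0.1280, 4/250=0.0160, 22/250=0.0880, 52/250=0.2080, 42/250=0.1680, 19/250=0.0760, 49/250=0.1960
Σpᵢ² = 0.1160² + 0.0040² + 0.1280² + 0.0160² + 0.0880² + 0.2080² + 0.1680² + 0.0760² + 0.1960² = 0.013456 + 0.000016 + 0.016384 + 0.000256 + 0.007744 + 0.043264 + 0.028224 + 0.005776 + 0.038416 = 0.153536
B = 1 / 0.153536 = 6.5131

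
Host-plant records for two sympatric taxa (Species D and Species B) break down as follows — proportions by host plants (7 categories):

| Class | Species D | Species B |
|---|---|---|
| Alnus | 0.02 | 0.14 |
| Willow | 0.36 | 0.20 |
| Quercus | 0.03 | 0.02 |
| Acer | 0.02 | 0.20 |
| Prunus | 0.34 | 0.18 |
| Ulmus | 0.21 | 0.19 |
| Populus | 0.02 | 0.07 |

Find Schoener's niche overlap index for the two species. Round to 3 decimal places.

Σ|p₁ᵢ − p₂ᵢ| = 0.12 + 0.16 + 0.01 + 0.18 + 0.16 + 0.02 + 0.05 = 0.70
D = 1 − ½ × 0.70 = 1 − 0.350 = 0.65000

0.650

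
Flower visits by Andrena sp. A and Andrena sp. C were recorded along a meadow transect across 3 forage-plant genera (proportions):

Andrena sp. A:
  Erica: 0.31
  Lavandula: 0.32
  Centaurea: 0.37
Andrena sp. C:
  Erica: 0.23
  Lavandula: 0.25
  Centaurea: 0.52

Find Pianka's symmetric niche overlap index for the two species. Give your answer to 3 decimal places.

0.955

Σ p₁ᵢp₂ᵢ = 0.0713 + 0.0800 + 0.1924 = 0.3437
Σp_1ᵢ² = 0.31² + 0.32² + 0.37² = 0.0961 + 0.1024 + 0.1369 = 0.3354
Σp_2ᵢ² = 0.23² + 0.25² + 0.52² = 0.0529 + 0.0625 + 0.2704 = 0.3858
O = 0.3437 / √(0.3354 × 0.3858) = 0.3437 / 0.359718 = 0.95547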